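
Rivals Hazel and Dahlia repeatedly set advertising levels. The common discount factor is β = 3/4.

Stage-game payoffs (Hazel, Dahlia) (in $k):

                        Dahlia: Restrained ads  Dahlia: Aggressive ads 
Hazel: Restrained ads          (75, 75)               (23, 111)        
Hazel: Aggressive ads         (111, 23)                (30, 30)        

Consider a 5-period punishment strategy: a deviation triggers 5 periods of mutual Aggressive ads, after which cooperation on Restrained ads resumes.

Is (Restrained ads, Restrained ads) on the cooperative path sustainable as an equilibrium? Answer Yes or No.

IC: β+…+β^5 ≥ (111−75)/(75−30) = 4/5.
At β = 3/4: partial sum = 2.2881 ≥ 0.8000. Cooperation sustainable.

Yes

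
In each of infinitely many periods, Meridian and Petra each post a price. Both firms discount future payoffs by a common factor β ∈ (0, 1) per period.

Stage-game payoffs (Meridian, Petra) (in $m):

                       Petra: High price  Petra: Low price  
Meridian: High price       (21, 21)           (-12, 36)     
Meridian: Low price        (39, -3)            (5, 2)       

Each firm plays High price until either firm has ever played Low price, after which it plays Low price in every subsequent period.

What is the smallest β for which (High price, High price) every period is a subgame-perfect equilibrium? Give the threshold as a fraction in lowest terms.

9/17

Meridian's threshold: (39−21)/(39−5) = 9/17.
Petra's threshold: (36−21)/(36−2) = 15/34.
9/17 > 15/34, so Meridian binds and β* = 9/17.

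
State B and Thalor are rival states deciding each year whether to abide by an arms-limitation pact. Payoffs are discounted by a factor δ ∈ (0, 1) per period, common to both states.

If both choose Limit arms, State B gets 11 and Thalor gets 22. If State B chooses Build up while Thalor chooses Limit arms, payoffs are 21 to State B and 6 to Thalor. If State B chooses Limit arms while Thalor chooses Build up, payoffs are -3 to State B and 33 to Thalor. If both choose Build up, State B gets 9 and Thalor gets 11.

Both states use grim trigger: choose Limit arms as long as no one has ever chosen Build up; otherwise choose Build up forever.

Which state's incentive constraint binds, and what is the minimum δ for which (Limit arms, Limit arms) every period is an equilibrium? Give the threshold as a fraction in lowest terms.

State B: cooperation gives 11 each period; deviation gives 21 once then 9 forever.
  11/(1−δ) ≥ 21 + 9δ/(1−δ) ⇒ δ ≥ 10/12 = 5/6.
Thalor: cooperation gives 22 each period; deviation gives 33 once then 11 forever.
  δ ≥ 11/22 = 1/2.
Both must hold, so the binding constraint is State B's: δ ≥ 5/6.

State B; δ ≥ 5/6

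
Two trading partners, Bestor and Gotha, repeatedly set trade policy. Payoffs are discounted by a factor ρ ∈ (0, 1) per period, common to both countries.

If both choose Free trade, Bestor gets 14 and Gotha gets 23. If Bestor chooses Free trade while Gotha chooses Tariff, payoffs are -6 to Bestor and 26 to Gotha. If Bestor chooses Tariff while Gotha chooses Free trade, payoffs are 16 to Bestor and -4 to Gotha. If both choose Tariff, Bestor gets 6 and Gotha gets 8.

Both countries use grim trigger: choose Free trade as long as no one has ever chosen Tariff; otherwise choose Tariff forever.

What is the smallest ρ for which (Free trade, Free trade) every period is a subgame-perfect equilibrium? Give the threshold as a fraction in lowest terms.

Bestor: cooperation gives 14 each period; deviation gives 16 once then 6 forever.
  14/(1−ρ) ≥ 16 + 6ρ/(1−ρ) ⇒ ρ ≥ 2/10 = 1/5.
Gotha: cooperation gives 23 each period; deviation gives 26 once then 8 forever.
  ρ ≥ 3/18 = 1/6.
Both must hold, so the binding constraint is Bestor's: ρ ≥ 1/5.

1/5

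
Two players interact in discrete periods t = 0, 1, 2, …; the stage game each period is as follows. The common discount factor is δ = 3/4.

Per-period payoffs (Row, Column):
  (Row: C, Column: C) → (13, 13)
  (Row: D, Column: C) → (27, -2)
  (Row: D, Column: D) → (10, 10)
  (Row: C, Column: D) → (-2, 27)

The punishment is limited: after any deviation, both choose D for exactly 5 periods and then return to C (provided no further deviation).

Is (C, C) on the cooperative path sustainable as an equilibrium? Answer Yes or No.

Comparing payoff streams over the 6 periods until play realigns: cooperate → 13(1+δ+…+δ^5); deviate → 27 + 10(δ+…+δ^5).
Cooperation is sustained iff (13−10)(δ+…+δ^5) ≥ 27−13.
δ+…+δ^5 = 3/4·(1−(3/4)^5)/(1−3/4) = 2.2881, and (27−13)/(13−10) = 4.6667.
2.2881 < 4.6667, so cooperation is not sustainable.

No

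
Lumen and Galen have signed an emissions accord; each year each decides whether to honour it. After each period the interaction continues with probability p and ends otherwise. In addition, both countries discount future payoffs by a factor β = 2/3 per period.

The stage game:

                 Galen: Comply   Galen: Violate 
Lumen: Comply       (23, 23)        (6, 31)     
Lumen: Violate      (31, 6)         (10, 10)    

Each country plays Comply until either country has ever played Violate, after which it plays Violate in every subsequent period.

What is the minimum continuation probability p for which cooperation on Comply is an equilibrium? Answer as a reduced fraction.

Expected continuation weight on next period's payoff is β·p = 2/3·p, which plays the role of the discount factor.
Cooperation requires 2/3·p ≥ (31−23)/(31−10) = 8/21, hence p ≥ 4/7.

4/7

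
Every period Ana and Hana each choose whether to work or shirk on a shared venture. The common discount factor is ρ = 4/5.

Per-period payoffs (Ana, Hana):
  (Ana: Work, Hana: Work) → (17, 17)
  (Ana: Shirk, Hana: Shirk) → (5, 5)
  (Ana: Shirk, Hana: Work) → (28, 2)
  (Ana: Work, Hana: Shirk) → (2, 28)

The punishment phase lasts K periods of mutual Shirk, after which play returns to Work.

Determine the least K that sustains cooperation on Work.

2

No profitable deviation requires (17−5)(ρ+…+ρ^K) ≥ 28−17, i.e. ρ+…+ρ^K ≥ 11/12 ≈ 0.9167.
With ρ = 4/5, the partial sums are K=1: 0.8000, K=2: 1.4400.
K = 2 is the first length at which the sum reaches 0.9167.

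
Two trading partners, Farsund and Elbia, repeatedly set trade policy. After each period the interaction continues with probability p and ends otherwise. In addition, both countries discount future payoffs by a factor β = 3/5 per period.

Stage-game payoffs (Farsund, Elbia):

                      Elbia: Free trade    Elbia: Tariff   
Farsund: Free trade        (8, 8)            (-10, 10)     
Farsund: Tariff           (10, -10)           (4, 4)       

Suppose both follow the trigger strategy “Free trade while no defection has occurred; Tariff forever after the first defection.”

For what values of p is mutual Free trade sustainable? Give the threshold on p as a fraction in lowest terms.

5/9

With continuation probability p and discount β, the effective per-period discount factor is βp.
Grim-trigger IC: βp ≥ (10−8)/(10−4) = 1/3.
So p ≥ (1/3)/(3/5) = 5/9.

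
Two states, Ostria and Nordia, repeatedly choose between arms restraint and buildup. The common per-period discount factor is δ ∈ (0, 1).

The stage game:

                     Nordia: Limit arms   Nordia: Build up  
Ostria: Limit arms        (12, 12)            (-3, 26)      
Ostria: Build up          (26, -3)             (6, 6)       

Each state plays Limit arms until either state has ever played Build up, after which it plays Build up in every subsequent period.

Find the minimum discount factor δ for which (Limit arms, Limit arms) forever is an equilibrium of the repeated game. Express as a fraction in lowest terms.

One-period gain from deviating is 26 − 12 = 14. The loss is 12 − 6 = 6 in every subsequent period, with present value 6·δ/(1−δ).
Deviation is unprofitable when 6·δ/(1−δ) ≥ 14, i.e. δ/(1−δ) ≥ 7/3.
Equivalently δ ≥ 14/(14+6) = 7/10.

7/10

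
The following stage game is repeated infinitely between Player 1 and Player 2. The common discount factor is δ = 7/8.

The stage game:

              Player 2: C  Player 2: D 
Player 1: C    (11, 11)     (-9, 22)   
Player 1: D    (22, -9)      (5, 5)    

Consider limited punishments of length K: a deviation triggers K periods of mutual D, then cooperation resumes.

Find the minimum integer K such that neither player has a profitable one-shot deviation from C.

3

Need Σ_{k=1}^{K} δ^k ≥ (22−11)/(11−5) = 1.8333 at δ = 7/8.
At K = 2 the sum is 1.6406 < 1.8333; at K = 3 it is 2.3105 ≥ 1.8333.
So the minimum punishment length is K = 3.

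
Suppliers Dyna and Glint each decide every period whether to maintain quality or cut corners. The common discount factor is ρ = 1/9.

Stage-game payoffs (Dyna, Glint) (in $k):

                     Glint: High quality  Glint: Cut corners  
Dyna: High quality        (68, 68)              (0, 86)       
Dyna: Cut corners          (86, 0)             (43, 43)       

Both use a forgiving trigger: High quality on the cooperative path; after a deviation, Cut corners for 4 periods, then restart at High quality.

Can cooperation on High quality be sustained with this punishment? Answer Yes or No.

No

Comparing payoff streams over the 5 periods until play realigns: cooperate → 68(1+ρ+…+ρ^4); deviate → 86 + 43(ρ+…+ρ^4).
Cooperation is sustained iff (68−43)(ρ+…+ρ^4) ≥ 86−68.
ρ+…+ρ^4 = 1/9·(1−(1/9)^4)/(1−1/9) = 0.1250, and (86−68)/(68−43) = 0.7200.
0.1250 < 0.7200, so cooperation is not sustainable.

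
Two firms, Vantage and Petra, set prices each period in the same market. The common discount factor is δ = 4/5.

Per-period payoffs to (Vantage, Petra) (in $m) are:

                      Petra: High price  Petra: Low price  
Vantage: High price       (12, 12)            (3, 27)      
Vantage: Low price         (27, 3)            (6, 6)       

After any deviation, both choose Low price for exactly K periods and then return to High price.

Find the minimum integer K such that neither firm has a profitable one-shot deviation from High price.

5

No profitable deviation requires (12−6)(δ+…+δ^K) ≥ 27−12, i.e. δ+…+δ^K ≥ 5/2 ≈ 2.5000.
With δ = 4/5, the partial sums are K=1: 0.8000, K=2: 1.4400, K=3: 1.9520, K=4: 2.3616, K=5: 2.6893.
K = 5 is the first length at which the sum reaches 2.5000.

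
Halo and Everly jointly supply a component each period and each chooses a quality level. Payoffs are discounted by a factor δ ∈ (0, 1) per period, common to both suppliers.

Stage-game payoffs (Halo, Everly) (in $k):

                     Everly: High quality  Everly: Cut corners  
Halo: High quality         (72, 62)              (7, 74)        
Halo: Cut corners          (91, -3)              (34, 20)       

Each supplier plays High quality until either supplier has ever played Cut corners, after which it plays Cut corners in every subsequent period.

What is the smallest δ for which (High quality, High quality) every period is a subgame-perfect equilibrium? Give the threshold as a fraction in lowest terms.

1/3

For Halo: deviation gain 91−72 = 19, per-period punishment loss 72−34 = 38. IC gives δ ≥ 19/57 = 1/3.
For Everly: gain 12, loss 42 per period, so δ ≥ 12/54 = 2/9.
The tighter constraint is Halo's, so cooperation needs δ ≥ 1/3.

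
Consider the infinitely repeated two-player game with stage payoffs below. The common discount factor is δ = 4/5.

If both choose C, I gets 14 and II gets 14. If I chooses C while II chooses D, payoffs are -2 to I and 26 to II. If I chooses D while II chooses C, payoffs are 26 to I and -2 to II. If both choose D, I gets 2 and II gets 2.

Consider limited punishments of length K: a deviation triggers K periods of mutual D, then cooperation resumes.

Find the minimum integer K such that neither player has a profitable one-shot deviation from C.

Need Σ_{k=1}^{K} δ^k ≥ (26−14)/(14−2) = 1.0000 at δ = 4/5.
At K = 1 the sum is 0.8000 < 1.0000; at K = 2 it is 1.4400 ≥ 1.0000.
So the minimum punishment length is K = 2.

2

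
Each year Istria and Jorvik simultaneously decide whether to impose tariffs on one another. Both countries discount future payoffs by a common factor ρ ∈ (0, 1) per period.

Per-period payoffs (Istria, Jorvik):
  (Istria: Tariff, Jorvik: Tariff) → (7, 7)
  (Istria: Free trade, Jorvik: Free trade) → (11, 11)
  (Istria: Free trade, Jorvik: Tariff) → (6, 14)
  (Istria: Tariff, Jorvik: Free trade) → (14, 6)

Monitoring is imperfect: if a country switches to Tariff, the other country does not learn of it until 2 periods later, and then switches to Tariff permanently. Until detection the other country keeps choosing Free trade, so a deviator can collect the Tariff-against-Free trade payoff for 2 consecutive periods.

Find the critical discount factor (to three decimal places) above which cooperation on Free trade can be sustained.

0.655

Deviating for the 2 undetected periods gains 14−11 = 3 per period over cooperation, then loses 11−7 = 4 per period forever once punishment starts.
Gain: 3(1 + ρ + … + ρ^1); loss: 4·ρ^2/(1−ρ).
No profitable deviation ⇔ 3(1−ρ^2) ≤ 4·ρ^2, i.e. ρ^2 ≥ 3/(3+4) = 3/7.
Hence ρ ≥ (3/7)^(1/2) ≈ 0.655.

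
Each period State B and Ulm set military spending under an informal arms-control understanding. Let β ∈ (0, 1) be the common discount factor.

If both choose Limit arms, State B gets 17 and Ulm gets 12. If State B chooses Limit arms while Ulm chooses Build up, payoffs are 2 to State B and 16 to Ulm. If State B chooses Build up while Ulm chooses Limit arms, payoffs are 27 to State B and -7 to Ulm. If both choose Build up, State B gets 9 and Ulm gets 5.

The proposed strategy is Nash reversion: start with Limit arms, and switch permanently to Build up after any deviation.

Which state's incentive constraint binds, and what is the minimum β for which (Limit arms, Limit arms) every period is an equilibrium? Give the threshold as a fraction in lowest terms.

State B; β ≥ 5/9

State B: cooperation gives 17 each period; deviation gives 27 once then 9 forever.
  17/(1−β) ≥ 27 + 9β/(1−β) ⇒ β ≥ 10/18 = 5/9.
Ulm: cooperation gives 12 each period; deviation gives 16 once then 5 forever.
  β ≥ 4/11.
Both must hold, so the binding constraint is State B's: β ≥ 5/9.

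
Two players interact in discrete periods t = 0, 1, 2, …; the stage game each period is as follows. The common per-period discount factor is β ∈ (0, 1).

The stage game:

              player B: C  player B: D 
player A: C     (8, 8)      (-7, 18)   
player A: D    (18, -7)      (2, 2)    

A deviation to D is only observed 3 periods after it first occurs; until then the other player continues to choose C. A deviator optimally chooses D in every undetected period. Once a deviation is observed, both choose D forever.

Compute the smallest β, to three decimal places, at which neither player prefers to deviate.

0.855

The best deviation is to choose D for all 3 undetected periods, earning 18 each, then 2 forever once detected.
Deviation value: 18(1−β^3)/(1−β) + 2β^3/(1−β); cooperation value: 8/(1−β).
IC: 8 ≥ 18(1−β^3) + 2β^3 = 18 − 16β^3.
So β^3 ≥ 10/16 = 5/8, giving β ≥ (5/8)^(1/3) ≈ 0.855.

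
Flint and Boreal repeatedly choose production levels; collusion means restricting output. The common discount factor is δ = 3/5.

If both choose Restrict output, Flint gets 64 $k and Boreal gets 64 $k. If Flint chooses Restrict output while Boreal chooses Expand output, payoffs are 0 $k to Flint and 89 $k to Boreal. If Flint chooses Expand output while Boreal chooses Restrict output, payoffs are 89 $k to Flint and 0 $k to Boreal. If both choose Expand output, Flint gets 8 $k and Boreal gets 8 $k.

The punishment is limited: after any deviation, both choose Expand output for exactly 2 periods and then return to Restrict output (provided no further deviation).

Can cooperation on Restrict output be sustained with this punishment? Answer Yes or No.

Yes

Comparing payoff streams over the 3 periods until play realigns: cooperate → 64(1+δ+…+δ^2); deviate → 89 + 8(δ+…+δ^2).
Cooperation is sustained iff (64−8)(δ+…+δ^2) ≥ 89−64.
δ+…+δ^2 = 3/5·(1−(3/5)^2)/(1−3/5) = 0.9600, and (89−64)/(64−8) = 0.4464.
0.9600 ≥ 0.4464, so cooperation is sustainable.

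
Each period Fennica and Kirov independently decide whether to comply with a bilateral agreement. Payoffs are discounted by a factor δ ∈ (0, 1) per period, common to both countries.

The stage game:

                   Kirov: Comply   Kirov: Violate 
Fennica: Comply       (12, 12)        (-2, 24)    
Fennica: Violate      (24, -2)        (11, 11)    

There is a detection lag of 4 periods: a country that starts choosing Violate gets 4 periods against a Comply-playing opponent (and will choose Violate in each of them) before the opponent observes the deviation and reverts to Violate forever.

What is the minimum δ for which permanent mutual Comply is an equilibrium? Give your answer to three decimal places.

The best deviation is to choose Violate for all 4 undetected periods, earning 24 each, then 11 forever once detected.
Deviation value: 24(1−δ^4)/(1−δ) + 11δ^4/(1−δ); cooperation value: 12/(1−δ).
IC: 12 ≥ 24(1−δ^4) + 11δ^4 = 24 − 13δ^4.
So δ^4 ≥ 12/13, giving δ ≥ (12/13)^(1/4) ≈ 0.980.

0.980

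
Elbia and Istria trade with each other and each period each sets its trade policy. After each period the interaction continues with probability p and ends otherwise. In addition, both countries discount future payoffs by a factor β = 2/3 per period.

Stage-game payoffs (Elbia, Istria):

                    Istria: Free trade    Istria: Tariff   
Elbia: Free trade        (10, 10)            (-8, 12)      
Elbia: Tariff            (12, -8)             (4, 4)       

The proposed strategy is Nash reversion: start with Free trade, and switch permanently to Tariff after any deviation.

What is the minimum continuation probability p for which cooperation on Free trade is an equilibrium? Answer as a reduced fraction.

3/8

Expected continuation weight on next period's payoff is β·p = 2/3·p, which plays the role of the discount factor.
Cooperation requires 2/3·p ≥ (12−10)/(12−4) = 1/4, hence p ≥ 3/8.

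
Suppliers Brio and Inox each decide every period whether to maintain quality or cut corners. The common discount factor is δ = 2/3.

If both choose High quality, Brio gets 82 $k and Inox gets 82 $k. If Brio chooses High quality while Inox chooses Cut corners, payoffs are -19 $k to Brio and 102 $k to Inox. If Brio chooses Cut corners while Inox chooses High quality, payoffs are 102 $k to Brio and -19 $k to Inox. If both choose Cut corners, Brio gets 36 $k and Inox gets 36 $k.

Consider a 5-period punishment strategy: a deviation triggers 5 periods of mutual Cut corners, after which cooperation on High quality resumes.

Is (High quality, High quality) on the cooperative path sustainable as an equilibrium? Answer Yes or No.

Comparing payoff streams over the 6 periods until play realigns: cooperate → 82(1+δ+…+δ^5); deviate → 102 + 36(δ+…+δ^5).
Cooperation is sustained iff (82−36)(δ+…+δ^5) ≥ 102−82.
δ+…+δ^5 = 2/3·(1−(2/3)^5)/(1−2/3) = 1.7366, and (102−82)/(82−36) = 0.4348.
1.7366 ≥ 0.4348, so cooperation is sustainable.

Yes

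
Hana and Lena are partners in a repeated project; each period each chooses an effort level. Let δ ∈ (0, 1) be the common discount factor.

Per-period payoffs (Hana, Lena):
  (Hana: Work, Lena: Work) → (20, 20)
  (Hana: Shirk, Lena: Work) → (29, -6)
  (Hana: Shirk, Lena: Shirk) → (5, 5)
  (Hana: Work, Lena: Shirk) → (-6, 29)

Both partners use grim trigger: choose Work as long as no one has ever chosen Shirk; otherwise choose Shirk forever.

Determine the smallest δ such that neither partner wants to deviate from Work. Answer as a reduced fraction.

3/8

Under grim trigger the critical discount factor is (T−C)/(T−P) with T = 29, C = 20, P = 5.
δ* = (29−20)/(29−5) = 9/24 = 3/8.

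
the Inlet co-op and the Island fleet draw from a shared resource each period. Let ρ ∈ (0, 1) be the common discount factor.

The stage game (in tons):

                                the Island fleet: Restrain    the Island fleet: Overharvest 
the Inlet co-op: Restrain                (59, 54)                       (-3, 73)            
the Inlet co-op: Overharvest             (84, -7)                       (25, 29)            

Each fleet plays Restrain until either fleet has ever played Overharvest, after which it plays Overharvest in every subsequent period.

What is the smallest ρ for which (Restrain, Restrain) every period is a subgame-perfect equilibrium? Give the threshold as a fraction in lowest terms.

19/44

the Inlet co-op's threshold: (84−59)/(84−25) = 25/59.
the Island fleet's threshold: (73−54)/(73−29) = 19/44.
25/59 < 19/44, so the Island fleet binds and ρ* = 19/44.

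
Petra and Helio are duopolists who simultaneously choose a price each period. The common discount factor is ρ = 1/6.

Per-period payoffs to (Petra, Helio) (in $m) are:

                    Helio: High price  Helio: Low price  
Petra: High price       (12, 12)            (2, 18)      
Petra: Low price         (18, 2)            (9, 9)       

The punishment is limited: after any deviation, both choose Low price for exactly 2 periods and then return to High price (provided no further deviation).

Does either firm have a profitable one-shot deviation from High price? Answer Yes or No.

Comparing payoff streams over the 3 periods until play realigns: cooperate → 12(1+ρ+…+ρ^2); deviate → 18 + 9(ρ+…+ρ^2).
Cooperation is sustained iff (12−9)(ρ+…+ρ^2) ≥ 18−12.
ρ+…+ρ^2 = 1/6·(1−(1/6)^2)/(1−1/6) = 0.1944, and (18−12)/(12−9) = 2.0000.
0.1944 < 2.0000, so cooperation is not sustainable.

Yes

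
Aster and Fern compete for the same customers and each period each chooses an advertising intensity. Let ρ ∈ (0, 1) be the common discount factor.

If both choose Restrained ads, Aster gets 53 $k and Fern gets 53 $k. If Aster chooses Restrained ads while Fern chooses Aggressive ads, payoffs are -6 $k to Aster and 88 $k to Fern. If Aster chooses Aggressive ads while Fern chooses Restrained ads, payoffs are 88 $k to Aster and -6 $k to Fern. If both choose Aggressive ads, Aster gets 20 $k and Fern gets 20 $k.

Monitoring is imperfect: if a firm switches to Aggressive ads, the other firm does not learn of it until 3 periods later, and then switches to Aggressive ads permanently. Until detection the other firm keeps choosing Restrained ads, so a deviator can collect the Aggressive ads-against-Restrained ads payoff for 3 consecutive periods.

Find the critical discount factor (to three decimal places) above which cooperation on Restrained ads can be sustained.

A deviator earns 88 for 3 periods, then 20 forever; cooperating earns 53 forever. Multiplying the IC by (1−ρ):
53 ≥ 88(1−ρ^3) + 20ρ^3, so 68·ρ^3 ≥ 35 and ρ^3 ≥ 35/68.
ρ ≥ (35/68)^(1/3) ≈ 0.801.

0.801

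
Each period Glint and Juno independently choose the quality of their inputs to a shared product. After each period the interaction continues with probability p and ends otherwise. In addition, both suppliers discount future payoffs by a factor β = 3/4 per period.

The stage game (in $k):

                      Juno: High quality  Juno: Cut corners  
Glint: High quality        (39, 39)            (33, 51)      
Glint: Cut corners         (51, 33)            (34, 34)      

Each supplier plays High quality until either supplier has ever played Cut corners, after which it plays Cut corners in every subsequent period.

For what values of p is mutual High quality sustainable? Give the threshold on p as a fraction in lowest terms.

16/17

With continuation probability p and discount β, the effective per-period discount factor is βp.
Grim-trigger IC: βp ≥ (51−39)/(51−34) = 12/17.
So p ≥ (12/17)/(3/4) = 16/17.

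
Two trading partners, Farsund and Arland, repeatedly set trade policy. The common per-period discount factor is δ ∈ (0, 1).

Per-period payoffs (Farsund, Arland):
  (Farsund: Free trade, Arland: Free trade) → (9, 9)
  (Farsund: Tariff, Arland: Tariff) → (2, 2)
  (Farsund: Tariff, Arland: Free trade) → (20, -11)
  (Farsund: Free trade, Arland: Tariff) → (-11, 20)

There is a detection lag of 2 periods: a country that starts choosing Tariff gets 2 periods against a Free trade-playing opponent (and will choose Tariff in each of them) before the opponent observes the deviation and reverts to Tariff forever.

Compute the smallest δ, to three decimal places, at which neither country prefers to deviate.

Deviating for the 2 undetected periods gains 20−9 = 11 per period over cooperation, then loses 9−2 = 7 per period forever once punishment starts.
Gain: 11(1 + δ + … + δ^1); loss: 7·δ^2/(1−δ).
No profitable deviation ⇔ 11(1−δ^2) ≤ 7·δ^2, i.e. δ^2 ≥ 11/(11+7) = 11/18.
Hence δ ≥ (11/18)^(1/2) ≈ 0.782.

0.782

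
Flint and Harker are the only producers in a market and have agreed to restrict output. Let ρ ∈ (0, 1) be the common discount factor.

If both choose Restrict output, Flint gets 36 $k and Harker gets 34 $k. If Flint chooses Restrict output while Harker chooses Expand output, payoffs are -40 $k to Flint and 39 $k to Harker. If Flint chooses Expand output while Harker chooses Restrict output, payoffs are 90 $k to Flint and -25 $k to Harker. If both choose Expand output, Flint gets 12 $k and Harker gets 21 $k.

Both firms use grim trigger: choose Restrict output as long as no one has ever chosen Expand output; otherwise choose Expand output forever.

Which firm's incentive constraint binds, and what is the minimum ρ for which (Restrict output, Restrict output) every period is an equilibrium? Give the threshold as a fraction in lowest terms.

Flint's threshold: (90−36)/(90−12) = 9/13.
Harker's threshold: (39−34)/(39−21) = 5/18.
9/13 > 5/18, so Flint binds and ρ* = 9/13.

Flint; ρ ≥ 9/13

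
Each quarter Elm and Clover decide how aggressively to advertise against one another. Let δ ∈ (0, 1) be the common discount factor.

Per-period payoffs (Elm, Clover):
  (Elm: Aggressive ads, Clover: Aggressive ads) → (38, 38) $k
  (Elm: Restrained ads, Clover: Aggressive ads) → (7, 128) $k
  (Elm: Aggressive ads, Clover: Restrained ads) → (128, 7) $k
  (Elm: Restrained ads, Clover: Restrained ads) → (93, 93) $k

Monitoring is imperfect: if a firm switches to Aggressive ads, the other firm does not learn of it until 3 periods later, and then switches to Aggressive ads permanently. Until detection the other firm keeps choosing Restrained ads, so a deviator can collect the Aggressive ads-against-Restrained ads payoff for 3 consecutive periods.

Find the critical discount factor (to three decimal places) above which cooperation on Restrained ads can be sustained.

0.730

The best deviation is to choose Aggressive ads for all 3 undetected periods, earning 128 each, then 38 forever once detected.
Deviation value: 128(1−δ^3)/(1−δ) + 38δ^3/(1−δ); cooperation value: 93/(1−δ).
IC: 93 ≥ 128(1−δ^3) + 38δ^3 = 128 − 90δ^3.
So δ^3 ≥ 35/90 = 7/18, giving δ ≥ (7/18)^(1/3) ≈ 0.730.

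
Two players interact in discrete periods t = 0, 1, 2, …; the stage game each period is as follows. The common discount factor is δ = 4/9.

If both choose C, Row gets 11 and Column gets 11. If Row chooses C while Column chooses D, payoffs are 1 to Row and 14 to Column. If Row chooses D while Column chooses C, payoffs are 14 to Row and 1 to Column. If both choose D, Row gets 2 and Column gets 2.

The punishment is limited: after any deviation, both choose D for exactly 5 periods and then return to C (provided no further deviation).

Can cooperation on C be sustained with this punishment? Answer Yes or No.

Comparing payoff streams over the 6 periods until play realigns: cooperate → 11(1+δ+…+δ^5); deviate → 14 + 2(δ+…+δ^5).
Cooperation is sustained iff (11−2)(δ+…+δ^5) ≥ 14−11.
δ+…+δ^5 = 4/9·(1−(4/9)^5)/(1−4/9) = 0.7861, and (14−11)/(11−2) = 0.3333.
0.7861 ≥ 0.3333, so cooperation is sustainable.

Yes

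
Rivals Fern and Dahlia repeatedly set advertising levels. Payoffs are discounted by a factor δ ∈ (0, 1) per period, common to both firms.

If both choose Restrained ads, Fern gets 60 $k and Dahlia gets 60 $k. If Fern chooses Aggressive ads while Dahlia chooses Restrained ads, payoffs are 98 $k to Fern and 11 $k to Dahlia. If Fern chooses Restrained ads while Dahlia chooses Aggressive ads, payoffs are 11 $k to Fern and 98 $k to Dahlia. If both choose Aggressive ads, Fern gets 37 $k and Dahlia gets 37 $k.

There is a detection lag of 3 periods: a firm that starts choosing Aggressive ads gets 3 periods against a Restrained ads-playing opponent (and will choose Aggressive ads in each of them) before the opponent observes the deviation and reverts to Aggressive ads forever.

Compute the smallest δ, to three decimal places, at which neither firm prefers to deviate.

0.854

A deviator earns 98 for 3 periods, then 37 forever; cooperating earns 60 forever. Multiplying the IC by (1−δ):
60 ≥ 98(1−δ^3) + 37δ^3, so 61·δ^3 ≥ 38 and δ^3 ≥ 38/61.
δ ≥ (38/61)^(1/3) ≈ 0.854.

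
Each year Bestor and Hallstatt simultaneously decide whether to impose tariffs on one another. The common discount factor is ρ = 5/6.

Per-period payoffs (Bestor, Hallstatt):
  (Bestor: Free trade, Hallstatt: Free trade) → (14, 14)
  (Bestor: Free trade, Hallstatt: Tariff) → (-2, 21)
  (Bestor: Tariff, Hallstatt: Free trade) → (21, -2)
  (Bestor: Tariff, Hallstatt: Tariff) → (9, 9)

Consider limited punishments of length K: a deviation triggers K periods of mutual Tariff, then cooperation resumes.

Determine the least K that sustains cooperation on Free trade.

2

IC: ρ(1−ρ^K)/(1−ρ) ≥ (21−14)/(14−9) = 7/5.
With ρ = 5/6: need 1 − ρ^K ≥ 7/5·(1−5/6)/(5/6), i.e. ρ^K ≤ 0.7200.
Since (5/6)^1 = 0.8333 and (5/6)^2 = 0.6944, the smallest such K is 2.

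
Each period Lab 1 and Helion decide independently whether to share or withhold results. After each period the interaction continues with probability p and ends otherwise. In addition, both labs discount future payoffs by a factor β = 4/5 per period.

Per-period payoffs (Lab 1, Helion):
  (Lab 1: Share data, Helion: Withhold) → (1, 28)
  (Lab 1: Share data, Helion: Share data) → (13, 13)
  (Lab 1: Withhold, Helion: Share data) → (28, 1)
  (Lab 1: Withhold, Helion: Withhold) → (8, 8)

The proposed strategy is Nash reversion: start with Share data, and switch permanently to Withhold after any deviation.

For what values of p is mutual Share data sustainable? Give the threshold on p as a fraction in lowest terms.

15/16

Expected continuation weight on next period's payoff is β·p = 4/5·p, which plays the role of the discount factor.
Cooperation requires 4/5·p ≥ (28−13)/(28−8) = 3/4, hence p ≥ 15/16.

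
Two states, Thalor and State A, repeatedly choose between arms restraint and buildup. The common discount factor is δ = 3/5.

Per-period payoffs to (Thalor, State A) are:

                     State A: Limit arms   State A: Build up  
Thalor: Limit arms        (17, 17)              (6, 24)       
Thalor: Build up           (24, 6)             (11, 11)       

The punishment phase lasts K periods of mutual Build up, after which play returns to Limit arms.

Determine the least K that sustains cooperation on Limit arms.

3

Need Σ_{k=1}^{K} δ^k ≥ (24−17)/(17−11) = 1.1667 at δ = 3/5.
At K = 2 the sum is 0.9600 < 1.1667; at K = 3 it is 1.1760 ≥ 1.1667.
So the minimum punishment length is K = 3.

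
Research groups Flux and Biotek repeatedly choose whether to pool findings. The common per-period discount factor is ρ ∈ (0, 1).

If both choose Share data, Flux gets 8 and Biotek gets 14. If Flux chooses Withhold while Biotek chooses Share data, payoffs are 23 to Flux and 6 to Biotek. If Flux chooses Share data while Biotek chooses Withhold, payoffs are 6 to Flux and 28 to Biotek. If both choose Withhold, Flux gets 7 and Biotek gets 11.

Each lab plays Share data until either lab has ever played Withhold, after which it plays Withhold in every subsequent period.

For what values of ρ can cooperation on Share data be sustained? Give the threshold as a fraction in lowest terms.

15/16

Flux's threshold: (23−8)/(23−7) = 15/16.
Biotek's threshold: (28−14)/(28−11) = 14/17.
15/16 > 14/17, so Flux binds and ρ* = 15/16.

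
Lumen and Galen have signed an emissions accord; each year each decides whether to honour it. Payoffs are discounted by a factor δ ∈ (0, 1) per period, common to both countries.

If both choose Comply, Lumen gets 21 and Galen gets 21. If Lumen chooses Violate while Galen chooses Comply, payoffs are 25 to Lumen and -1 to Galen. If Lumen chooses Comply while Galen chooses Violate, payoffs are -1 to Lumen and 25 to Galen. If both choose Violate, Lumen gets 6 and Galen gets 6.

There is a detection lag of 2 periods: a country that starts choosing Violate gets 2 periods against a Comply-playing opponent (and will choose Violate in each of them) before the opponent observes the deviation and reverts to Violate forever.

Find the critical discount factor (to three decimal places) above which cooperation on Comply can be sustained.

0.459

Deviating for the 2 undetected periods gains 25−21 = 4 per period over cooperation, then loses 21−6 = 15 per period forever once punishment starts.
Gain: 4(1 + δ + … + δ^1); loss: 15·δ^2/(1−δ).
No profitable deviation ⇔ 4(1−δ^2) ≤ 15·δ^2, i.e. δ^2 ≥ 4/(4+15) = 4/19.
Hence δ ≥ (4/19)^(1/2) ≈ 0.459.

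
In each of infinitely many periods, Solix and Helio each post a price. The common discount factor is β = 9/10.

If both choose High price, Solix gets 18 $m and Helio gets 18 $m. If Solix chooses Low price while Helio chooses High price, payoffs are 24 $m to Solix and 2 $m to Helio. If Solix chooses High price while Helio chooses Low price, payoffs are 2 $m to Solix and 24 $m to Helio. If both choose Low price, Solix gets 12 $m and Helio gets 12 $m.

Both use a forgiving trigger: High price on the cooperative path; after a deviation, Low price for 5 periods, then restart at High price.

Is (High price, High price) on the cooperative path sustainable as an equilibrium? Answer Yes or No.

Yes

Comparing payoff streams over the 6 periods until play realigns: cooperate → 18(1+β+…+β^5); deviate → 24 + 12(β+…+β^5).
Cooperation is sustained iff (18−12)(β+…+β^5) ≥ 24−18.
β+…+β^5 = 9/10·(1−(9/10)^5)/(1−9/10) = 3.6856, and (24−18)/(18−12) = 1.0000.
3.6856 ≥ 1.0000, so cooperation is sustainable.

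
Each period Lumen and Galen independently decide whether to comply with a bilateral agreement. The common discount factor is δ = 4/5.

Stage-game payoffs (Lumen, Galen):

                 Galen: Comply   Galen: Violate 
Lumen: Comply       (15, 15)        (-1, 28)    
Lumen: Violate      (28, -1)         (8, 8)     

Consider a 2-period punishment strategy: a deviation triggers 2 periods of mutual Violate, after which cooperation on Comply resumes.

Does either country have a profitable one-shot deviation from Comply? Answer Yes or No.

IC: δ+…+δ^2 ≥ (28−15)/(15−8) = 13/7.
At δ = 4/5: partial sum = 1.4400 < 1.8571. Cooperation not sustainable.

Yes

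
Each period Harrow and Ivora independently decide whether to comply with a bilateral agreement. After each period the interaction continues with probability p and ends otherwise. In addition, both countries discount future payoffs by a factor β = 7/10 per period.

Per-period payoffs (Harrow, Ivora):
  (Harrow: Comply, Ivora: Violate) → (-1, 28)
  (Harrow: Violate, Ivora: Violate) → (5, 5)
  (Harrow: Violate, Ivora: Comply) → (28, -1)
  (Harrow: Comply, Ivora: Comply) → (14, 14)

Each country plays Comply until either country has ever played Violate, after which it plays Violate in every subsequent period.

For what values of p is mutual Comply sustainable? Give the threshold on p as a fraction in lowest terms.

Expected continuation weight on next period's payoff is β·p = 7/10·p, which plays the role of the discount factor.
Cooperation requires 7/10·p ≥ (28−14)/(28−5) = 14/23, hence p ≥ 20/23.

20/23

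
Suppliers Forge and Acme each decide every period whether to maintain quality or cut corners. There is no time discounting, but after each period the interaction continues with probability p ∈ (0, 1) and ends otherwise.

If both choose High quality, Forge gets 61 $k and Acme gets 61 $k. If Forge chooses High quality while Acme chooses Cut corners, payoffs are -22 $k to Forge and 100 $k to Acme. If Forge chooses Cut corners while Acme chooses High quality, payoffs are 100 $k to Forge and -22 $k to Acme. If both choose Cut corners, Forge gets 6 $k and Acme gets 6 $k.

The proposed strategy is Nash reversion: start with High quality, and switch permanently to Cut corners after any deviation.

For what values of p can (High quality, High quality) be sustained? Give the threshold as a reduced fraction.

39/94

Expected cooperation value is 61 + p·61 + p²·61 + … = 61/(1−p); deviation gives 100 + p·6/(1−p).
61 ≥ 100(1−p) + 6p ⇒ 94p ≥ 39 ⇒ p ≥ 39/94.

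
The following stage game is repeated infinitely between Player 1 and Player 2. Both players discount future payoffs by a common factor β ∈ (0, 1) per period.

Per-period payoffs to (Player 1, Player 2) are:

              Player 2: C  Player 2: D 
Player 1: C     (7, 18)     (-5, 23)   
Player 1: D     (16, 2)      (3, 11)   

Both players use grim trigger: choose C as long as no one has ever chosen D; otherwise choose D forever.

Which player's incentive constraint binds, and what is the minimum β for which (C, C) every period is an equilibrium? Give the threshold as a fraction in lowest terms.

Player 1: cooperation gives 7 each period; deviation gives 16 once then 3 forever.
  7/(1−β) ≥ 16 + 3β/(1−β) ⇒ β ≥ 9/13.
Player 2: cooperation gives 18 each period; deviation gives 23 once then 11 forever.
  β ≥ 5/12.
Both must hold, so the binding constraint is Player 1's: β ≥ 9/13.

Player 1; β ≥ 9/13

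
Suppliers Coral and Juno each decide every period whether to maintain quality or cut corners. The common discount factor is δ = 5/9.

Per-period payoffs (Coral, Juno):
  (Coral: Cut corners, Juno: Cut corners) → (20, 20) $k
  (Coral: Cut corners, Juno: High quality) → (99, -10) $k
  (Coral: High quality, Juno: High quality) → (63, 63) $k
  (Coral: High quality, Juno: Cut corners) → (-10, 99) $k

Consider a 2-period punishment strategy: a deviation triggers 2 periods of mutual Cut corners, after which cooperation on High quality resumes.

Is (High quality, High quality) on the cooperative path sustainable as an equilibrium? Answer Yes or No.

Yes

Comparing payoff streams over the 3 periods until play realigns: cooperate → 63(1+δ+…+δ^2); deviate → 99 + 20(δ+…+δ^2).
Cooperation is sustained iff (63−20)(δ+…+δ^2) ≥ 99−63.
δ+…+δ^2 = 5/9·(1−(5/9)^2)/(1−5/9) = 0.8642, and (99−63)/(63−20) = 0.8372.
0.8642 ≥ 0.8372, so cooperation is sustainable.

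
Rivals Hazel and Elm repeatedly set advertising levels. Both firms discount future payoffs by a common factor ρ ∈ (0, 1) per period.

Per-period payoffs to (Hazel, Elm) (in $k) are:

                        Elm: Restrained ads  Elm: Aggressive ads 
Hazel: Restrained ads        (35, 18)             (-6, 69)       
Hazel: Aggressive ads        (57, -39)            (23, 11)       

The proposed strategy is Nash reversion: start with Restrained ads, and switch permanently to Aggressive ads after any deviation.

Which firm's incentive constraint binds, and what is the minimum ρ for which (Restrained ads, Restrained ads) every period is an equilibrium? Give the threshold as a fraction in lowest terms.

For Hazel: deviation gain 57−35 = 22, per-period punishment loss 35−23 = 12. IC gives ρ ≥ 22/34 = 11/17.
For Elm: gain 51, loss 7 per period, so ρ ≥ 51/58.
The tighter constraint is Elm's, so cooperation needs ρ ≥ 51/58.

Elm; ρ ≥ 51/58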